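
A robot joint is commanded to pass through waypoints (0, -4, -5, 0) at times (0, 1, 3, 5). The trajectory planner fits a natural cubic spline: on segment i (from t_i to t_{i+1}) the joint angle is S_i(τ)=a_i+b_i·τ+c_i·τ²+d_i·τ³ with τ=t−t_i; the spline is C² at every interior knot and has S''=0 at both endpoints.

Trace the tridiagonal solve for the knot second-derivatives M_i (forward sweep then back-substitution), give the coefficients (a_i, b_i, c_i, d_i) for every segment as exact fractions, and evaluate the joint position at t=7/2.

  seg 0: a=0 b=-9/2 c=0 d=1/2
  seg 1: a=-4 b=-3 c=3/2 d=-1/8
  seg 2: a=-5 b=3/2 c=3/4 d=-1/8
S(7/2) = -261/64

Δ: Δ0=-4, Δ1=-1/2, Δ2=5/2
row 1: diag=6, rhs=21; c'=1/3, d'=7/2
row 2: denom=8−2·1/3=22/3; d'=(18−2·7/2)/(22/3)=3/2
back: M2=3/2
back: M1=7/2−1/3·3/2=3
M: M0=0, M1=3, M2=3/2, M3=0
seg 0: a=0, c=M0/2=0, d=(M1−M0)/(6·1)=1/2, b=Δ0−h0·(2M0+M1)/6=-9/2
seg 1: a=-4, c=M1/2=3/2, d=(M2−M1)/(6·2)=-1/8, b=Δ1−h1·(2M1+M2)/6=-3
seg 2: a=-5, c=M2/2=3/4, d=(M3−M2)/(6·2)=-1/8, b=Δ2−h2·(2M2+M3)/6=3/2
t_q=7/2 → seg 2, τ=1/2; S=-5+3/2·τ+3/4·τ²+-1/8·τ³=-261/64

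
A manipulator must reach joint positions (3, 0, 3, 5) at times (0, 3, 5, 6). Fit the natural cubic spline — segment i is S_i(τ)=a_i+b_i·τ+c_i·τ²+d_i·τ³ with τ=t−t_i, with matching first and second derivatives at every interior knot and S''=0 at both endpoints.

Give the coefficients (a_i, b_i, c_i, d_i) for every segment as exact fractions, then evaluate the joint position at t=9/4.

  seg 0: a=3 b=-7/4 c=0 d=1/12
  seg 1: a=0 b=1/2 c=3/4 d=-1/8
  seg 2: a=3 b=2 c=0 d=0
S(9/4) = 3/256

Δ: Δ0=-1, Δ1=3/2, Δ2=2
row 1: diag=10, rhs=15; c'=1/5, d'=3/2
row 2: denom=6−2·1/5=28/5; d'=(3−2·3/2)/(28/5)=0
back: M2=0
back: M1=3/2−1/5·0=3/2
M: M0=0, M1=3/2, M2=0, M3=0
seg 0: a=3, c=M0/2=0, d=(M1−M0)/(6·3)=1/12, b=Δ0−h0·(2M0+M1)/6=-7/4
seg 1: a=0, c=M1/2=3/4, d=(M2−M1)/(6·2)=-1/8, b=Δ1−h1·(2M1+M2)/6=1/2
seg 2: a=3, c=M2/2=0, d=(M3−M2)/(6·1)=0, b=Δ2−h2·(2M2+M3)/6=2
t_q=9/4 → seg 0, τ=9/4; S=3+-7/4·τ+0·τ²+1/12·τ³=3/256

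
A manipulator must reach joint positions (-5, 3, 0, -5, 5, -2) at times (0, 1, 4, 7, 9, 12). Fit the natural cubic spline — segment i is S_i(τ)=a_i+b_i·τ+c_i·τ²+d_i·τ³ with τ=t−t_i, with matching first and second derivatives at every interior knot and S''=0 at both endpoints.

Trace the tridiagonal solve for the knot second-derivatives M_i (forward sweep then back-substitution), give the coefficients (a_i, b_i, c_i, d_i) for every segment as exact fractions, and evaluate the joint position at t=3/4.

  seg 0: a=-5 b=11615/1272 c=0 d=-1439/1272
  seg 1: a=3 b=3649/636 c=-1439/424 d=4381/11448
  seg 2: a=0 b=-5461/1272 c=8/159 d=3149/11448
  seg 3: a=-5 b=2185/636 c=1071/424 d=-1109/1272
  seg 4: a=5 b=1957/636 c=-1147/424 d=1147/3816
S(3/4) = 37209/27136

Δ: Δ0=8, Δ1=-1, Δ2=-5/3, Δ3=5, Δ4=-7/3
row 1: diag=8, rhs=-54; c'=3/8, d'=-27/4
row 2: denom=12−3·3/8=87/8; d'=(-4−3·-27/4)/(87/8)=130/87
row 3: denom=10−3·8/29=266/29; d'=(40−3·130/87)/(266/29)=515/133
row 4: denom=10−2·29/133=1272/133; d'=(-44−2·515/133)/(1272/133)=-1147/212
back: M4=-1147/212
back: M3=515/133−29/133·-1147/212=1071/212
back: M2=130/87−8/29·1071/212=16/159
back: M1=-27/4−3/8·16/159=-1439/212
M: M0=0, M1=-1439/212, M2=16/159, M3=1071/212, M4=-1147/212, M5=0
seg 0: a=-5, c=M0/2=0, d=(M1−M0)/(6·1)=-1439/1272, b=Δ0−h0·(2M0+M1)/6=11615/1272
seg 1: a=3, c=M1/2=-1439/424, d=(M2−M1)/(6·3)=4381/11448, b=Δ1−h1·(2M1+M2)/6=3649/636
seg 2: a=0, c=M2/2=8/159, d=(M3−M2)/(6·3)=3149/11448, b=Δ2−h2·(2M2+M3)/6=-5461/1272
seg 3: a=-5, c=M3/2=1071/424, d=(M4−M3)/(6·2)=-1109/1272, b=Δ3−h3·(2M3+M4)/6=2185/636
seg 4: a=5, c=M4/2=-1147/424, d=(M5−M4)/(6·3)=1147/3816, b=Δ4−h4·(2M4+M5)/6=1957/636
t_q=3/4 → seg 0, τ=3/4; S=-5+11615/1272·τ+0·τ²+-1439/1272·τ³=37209/27136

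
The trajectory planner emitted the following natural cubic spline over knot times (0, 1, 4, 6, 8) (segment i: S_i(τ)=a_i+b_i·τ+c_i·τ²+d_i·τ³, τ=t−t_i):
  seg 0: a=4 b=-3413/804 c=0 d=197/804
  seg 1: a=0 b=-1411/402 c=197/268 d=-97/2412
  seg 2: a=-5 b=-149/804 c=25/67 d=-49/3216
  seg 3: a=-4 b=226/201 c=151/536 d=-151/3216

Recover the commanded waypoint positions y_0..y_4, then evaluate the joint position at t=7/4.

y_0 = S_0(0) = a_0 = 4
y_1 = S_1(0) = a_1 = 0
y_2 = S_2(0) = a_2 = -5
y_3 = S_3(0) = a_3 = -4
y_4 = S_3(2) = -1
t_q=7/4 is in segment 1 (τ=3/4); S_1(τ)=-38351/17152

y_0=4 y_1=0 y_2=-5 y_3=-4 y_4=-1
S(7/4) = -38351/17152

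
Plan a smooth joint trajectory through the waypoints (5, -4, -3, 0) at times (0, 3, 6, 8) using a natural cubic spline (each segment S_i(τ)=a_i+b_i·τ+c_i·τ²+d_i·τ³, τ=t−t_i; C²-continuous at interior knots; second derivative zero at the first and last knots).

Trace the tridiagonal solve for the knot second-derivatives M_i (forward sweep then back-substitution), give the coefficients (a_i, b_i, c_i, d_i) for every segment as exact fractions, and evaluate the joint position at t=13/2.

  seg 0: a=5 b=-845/222 c=0 d=179/1998
  seg 1: a=-4 b=-154/111 c=179/222 d=-155/1998
  seg 2: a=-3 b=301/222 c=4/37 d=-2/111
S(13/2) = -85/37

Δ: Δ0=-3, Δ1=1/3, Δ2=3/2
row 1: diag=12, rhs=20; c'=1/4, d'=5/3
row 2: denom=10−3·1/4=37/4; d'=(7−3·5/3)/(37/4)=8/37
back: M2=8/37
back: M1=5/3−1/4·8/37=179/111
M: M0=0, M1=179/111, M2=8/37, M3=0
seg 0: a=5, c=M0/2=0, d=(M1−M0)/(6·3)=179/1998, b=Δ0−h0·(2M0+M1)/6=-845/222
seg 1: a=-4, c=M1/2=179/222, d=(M2−M1)/(6·3)=-155/1998, b=Δ1−h1·(2M1+M2)/6=-154/111
seg 2: a=-3, c=M2/2=4/37, d=(M3−M2)/(6·2)=-2/111, b=Δ2−h2·(2M2+M3)/6=301/222
t_q=13/2 → seg 2, τ=1/2; S=-3+301/222·τ+4/37·τ²+-2/111·τ³=-85/37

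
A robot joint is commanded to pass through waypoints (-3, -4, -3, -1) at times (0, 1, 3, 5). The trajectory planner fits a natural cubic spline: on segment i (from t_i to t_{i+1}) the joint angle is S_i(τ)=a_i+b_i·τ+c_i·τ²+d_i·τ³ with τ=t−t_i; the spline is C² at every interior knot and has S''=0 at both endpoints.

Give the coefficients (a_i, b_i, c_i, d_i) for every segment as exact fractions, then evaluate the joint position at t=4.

  seg 0: a=-3 b=-5/4 c=0 d=1/4
  seg 1: a=-4 b=-1/2 c=3/4 d=-1/8
  seg 2: a=-3 b=1 c=0 d=0
S(4) = -2

Δ: Δ0=-1, Δ1=1/2, Δ2=1
row 1: diag=6, rhs=9; c'=1/3, d'=3/2
row 2: denom=8−2·1/3=22/3; d'=(3−2·3/2)/(22/3)=0
back: M2=0
back: M1=3/2−1/3·0=3/2
M: M0=0, M1=3/2, M2=0, M3=0
seg 0: a=-3, c=M0/2=0, d=(M1−M0)/(6·1)=1/4, b=Δ0−h0·(2M0+M1)/6=-5/4
seg 1: a=-4, c=M1/2=3/4, d=(M2−M1)/(6·2)=-1/8, b=Δ1−h1·(2M1+M2)/6=-1/2
seg 2: a=-3, c=M2/2=0, d=(M3−M2)/(6·2)=0, b=Δ2−h2·(2M2+M3)/6=1
t_q=4 → seg 2, τ=1; S=-3+1·τ+0·τ²+0·τ³=-2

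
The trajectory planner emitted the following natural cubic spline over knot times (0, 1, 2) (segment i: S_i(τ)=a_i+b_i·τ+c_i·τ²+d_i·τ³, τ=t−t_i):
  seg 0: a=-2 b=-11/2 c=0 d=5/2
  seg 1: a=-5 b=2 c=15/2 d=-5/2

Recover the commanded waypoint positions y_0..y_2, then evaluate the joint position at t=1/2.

y_0 = S_0(0) = a_0 = -2
y_1 = S_1(0) = a_1 = -5
y_2 = S_1(1) = 2
t_q=1/2 is in segment 0 (τ=1/2); S_0(τ)=-71/16

y_0=-2 y_1=-5 y_2=2
S(1/2) = -71/16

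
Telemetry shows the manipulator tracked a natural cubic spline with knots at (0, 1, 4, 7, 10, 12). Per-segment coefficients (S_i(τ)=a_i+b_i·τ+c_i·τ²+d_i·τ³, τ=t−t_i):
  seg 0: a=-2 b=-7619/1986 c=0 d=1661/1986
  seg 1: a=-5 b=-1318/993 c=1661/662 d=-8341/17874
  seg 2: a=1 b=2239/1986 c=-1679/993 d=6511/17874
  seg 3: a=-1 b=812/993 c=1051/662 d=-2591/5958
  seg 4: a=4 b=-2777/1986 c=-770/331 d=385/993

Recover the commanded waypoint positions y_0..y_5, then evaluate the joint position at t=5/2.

y_0=-2 y_1=-5 y_2=1 y_3=-1 y_4=4 y_5=-5
S(5/2) = -15467/5296

y_0 = S_0(0) = a_0 = -2
y_1 = S_1(0) = a_1 = -5
y_2 = S_2(0) = a_2 = 1
y_3 = S_3(0) = a_3 = -1
y_4 = S_4(0) = a_4 = 4
y_5 = S_4(2) = -5
t_q=5/2 is in segment 1 (τ=3/2); S_1(τ)=-15467/5296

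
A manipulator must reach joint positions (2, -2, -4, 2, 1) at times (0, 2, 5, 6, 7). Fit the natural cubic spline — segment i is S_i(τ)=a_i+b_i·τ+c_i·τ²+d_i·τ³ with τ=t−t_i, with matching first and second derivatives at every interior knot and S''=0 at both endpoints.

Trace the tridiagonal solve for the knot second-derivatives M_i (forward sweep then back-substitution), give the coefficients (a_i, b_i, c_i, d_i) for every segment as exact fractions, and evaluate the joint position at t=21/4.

  seg 0: a=2 b=-643/411 c=0 d=-179/1644
  seg 1: a=-2 b=-1180/411 c=-179/274 d=1141/2466
  seg 2: a=-4 b=4687/822 c=481/137 d=-2641/822
  seg 3: a=2 b=1268/411 c=-1679/274 d=1679/822
S(21/4) = -42179/17536

Δ: Δ0=-2, Δ1=-2/3, Δ2=6, Δ3=-1
row 1: diag=10, rhs=8; c'=3/10, d'=4/5
row 2: denom=8−3·3/10=71/10; d'=(40−3·4/5)/(71/10)=376/71
row 3: denom=4−1·10/71=274/71; d'=(-42−1·376/71)/(274/71)=-1679/137
back: M3=-1679/137
back: M2=376/71−10/71·-1679/137=962/137
back: M1=4/5−3/10·962/137=-179/137
M: M0=0, M1=-179/137, M2=962/137, M3=-1679/137, M4=0
seg 0: a=2, c=M0/2=0, d=(M1−M0)/(6·2)=-179/1644, b=Δ0−h0·(2M0+M1)/6=-643/411
seg 1: a=-2, c=M1/2=-179/274, d=(M2−M1)/(6·3)=1141/2466, b=Δ1−h1·(2M1+M2)/6=-1180/411
seg 2: a=-4, c=M2/2=481/137, d=(M3−M2)/(6·1)=-2641/822, b=Δ2−h2·(2M2+M3)/6=4687/822
seg 3: a=2, c=M3/2=-1679/274, d=(M4−M3)/(6·1)=1679/822, b=Δ3−h3·(2M3+M4)/6=1268/411
t_q=21/4 → seg 2, τ=1/4; S=-4+4687/822·τ+481/137·τ²+-2641/822·τ³=-42179/17536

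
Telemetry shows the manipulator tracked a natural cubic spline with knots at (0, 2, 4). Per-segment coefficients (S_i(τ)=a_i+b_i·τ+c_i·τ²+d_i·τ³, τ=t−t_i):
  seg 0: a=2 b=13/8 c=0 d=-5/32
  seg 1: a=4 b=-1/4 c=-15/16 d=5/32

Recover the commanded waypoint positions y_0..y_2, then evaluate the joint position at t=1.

y_0=2 y_1=4 y_2=1
S(1) = 111/32

y_0 = S_0(0) = a_0 = 2
y_1 = S_1(0) = a_1 = 4
y_2 = S_1(2) = 1
t_q=1 is in segment 0 (τ=1); S_0(τ)=111/32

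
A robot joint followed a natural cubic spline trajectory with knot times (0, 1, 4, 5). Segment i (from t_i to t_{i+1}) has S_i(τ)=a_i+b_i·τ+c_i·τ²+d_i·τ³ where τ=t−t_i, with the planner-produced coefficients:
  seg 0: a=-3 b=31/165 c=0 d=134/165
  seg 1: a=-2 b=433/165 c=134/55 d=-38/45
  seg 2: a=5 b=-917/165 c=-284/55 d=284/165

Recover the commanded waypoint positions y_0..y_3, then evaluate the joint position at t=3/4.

y_0 = S_0(0) = a_0 = -3
y_1 = S_1(0) = a_1 = -2
y_2 = S_2(0) = a_2 = 5
y_3 = S_2(1) = -4
t_q=3/4 is in segment 0 (τ=3/4); S_0(τ)=-4429/1760

y_0=-3 y_1=-2 y_2=5 y_3=-4
S(3/4) = -4429/1760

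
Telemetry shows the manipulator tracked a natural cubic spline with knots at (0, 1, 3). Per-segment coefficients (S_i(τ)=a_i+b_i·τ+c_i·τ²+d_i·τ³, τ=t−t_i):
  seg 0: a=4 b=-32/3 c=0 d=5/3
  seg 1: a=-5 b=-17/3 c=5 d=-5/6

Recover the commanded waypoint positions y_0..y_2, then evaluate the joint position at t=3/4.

y_0 = S_0(0) = a_0 = 4
y_1 = S_1(0) = a_1 = -5
y_2 = S_1(2) = -3
t_q=3/4 is in segment 0 (τ=3/4); S_0(τ)=-211/64

y_0=4 y_1=-5 y_2=-3
S(3/4) = -211/64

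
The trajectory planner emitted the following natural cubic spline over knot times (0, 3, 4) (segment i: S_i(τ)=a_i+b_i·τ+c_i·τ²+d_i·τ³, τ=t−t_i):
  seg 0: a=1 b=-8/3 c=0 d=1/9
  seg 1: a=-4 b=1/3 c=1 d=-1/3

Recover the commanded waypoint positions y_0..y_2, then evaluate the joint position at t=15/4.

y_0 = S_0(0) = a_0 = 1
y_1 = S_1(0) = a_1 = -4
y_2 = S_1(1) = -3
t_q=15/4 is in segment 1 (τ=3/4); S_1(τ)=-213/64

y_0=1 y_1=-4 y_2=-3
S(15/4) = -213/64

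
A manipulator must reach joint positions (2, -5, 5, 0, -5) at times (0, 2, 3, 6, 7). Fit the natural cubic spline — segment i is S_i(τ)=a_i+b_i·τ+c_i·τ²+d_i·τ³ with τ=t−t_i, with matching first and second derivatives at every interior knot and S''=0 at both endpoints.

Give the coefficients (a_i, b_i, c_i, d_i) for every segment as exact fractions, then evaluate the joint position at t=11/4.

Δ: Δ0=-7/2, Δ1=10, Δ2=-5/3, Δ3=-5
row 1: diag=6, rhs=81; c'=1/6, d'=27/2
row 2: denom=8−1·1/6=47/6; d'=(-70−1·27/2)/(47/6)=-501/47
row 3: denom=8−3·18/47=322/47; d'=(-20−3·-501/47)/(322/47)=563/322
back: M3=563/322
back: M2=-501/47−18/47·563/322=-1824/161
back: M1=27/2−1/6·-1824/161=4955/322
M: M0=0, M1=4955/322, M2=-1824/161, M3=563/322, M4=0
seg 0: a=2, c=M0/2=0, d=(M1−M0)/(6·2)=4955/3864, b=Δ0−h0·(2M0+M1)/6=-4168/483
seg 1: a=-5, c=M1/2=4955/644, d=(M2−M1)/(6·1)=-1229/276, b=Δ1−h1·(2M1+M2)/6=6529/966
seg 2: a=5, c=M2/2=-912/161, d=(M3−M2)/(6·3)=4211/5796, b=Δ2−h2·(2M2+M3)/6=16979/1932
seg 3: a=0, c=M3/2=563/644, d=(M4−M3)/(6·1)=-563/1932, b=Δ3−h3·(2M3+M4)/6=-5393/966
t_q=11/4 → seg 1, τ=3/4; S=-5+6529/966·τ+4955/644·τ²+-1229/276·τ³=103801/41216

  seg 0: a=2 b=-4168/483 c=0 d=4955/3864
  seg 1: a=-5 b=6529/966 c=4955/644 d=-1229/276
  seg 2: a=5 b=16979/1932 c=-912/161 d=4211/5796
  seg 3: a=0 b=-5393/966 c=563/644 d=-563/1932
S(11/4) = 103801/41216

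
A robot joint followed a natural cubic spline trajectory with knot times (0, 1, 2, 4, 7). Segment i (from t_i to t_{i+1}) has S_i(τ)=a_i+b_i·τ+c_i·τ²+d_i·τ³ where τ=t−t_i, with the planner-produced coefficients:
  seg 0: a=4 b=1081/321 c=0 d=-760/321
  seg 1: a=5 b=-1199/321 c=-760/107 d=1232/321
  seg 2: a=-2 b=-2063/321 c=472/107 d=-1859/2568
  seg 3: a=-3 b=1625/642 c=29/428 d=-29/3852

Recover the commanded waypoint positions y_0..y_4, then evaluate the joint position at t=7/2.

y_0 = S_0(0) = a_0 = 4
y_1 = S_1(0) = a_1 = 5
y_2 = S_2(0) = a_2 = -2
y_3 = S_3(0) = a_3 = -3
y_4 = S_3(3) = 5
t_q=7/2 is in segment 2 (τ=3/2); S_2(τ)=-28475/6848

y_0=4 y_1=5 y_2=-2 y_3=-3 y_4=5
S(7/2) = -28475/6848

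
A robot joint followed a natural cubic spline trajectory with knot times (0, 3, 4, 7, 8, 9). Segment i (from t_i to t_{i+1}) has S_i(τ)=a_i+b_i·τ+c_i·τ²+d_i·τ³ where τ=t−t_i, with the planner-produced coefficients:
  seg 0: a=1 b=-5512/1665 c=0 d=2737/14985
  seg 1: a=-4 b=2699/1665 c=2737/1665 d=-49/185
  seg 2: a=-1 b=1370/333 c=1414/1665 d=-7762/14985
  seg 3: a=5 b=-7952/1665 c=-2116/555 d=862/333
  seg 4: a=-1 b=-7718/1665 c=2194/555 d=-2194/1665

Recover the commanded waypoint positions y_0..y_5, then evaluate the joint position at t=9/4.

y_0=1 y_1=-4 y_2=-1 y_3=5 y_4=-1 y_5=-3
S(9/4) = -51719/11840

y_0 = S_0(0) = a_0 = 1
y_1 = S_1(0) = a_1 = -4
y_2 = S_2(0) = a_2 = -1
y_3 = S_3(0) = a_3 = 5
y_4 = S_4(0) = a_4 = -1
y_5 = S_4(1) = -3
t_q=9/4 is in segment 0 (τ=9/4); S_0(τ)=-51719/11840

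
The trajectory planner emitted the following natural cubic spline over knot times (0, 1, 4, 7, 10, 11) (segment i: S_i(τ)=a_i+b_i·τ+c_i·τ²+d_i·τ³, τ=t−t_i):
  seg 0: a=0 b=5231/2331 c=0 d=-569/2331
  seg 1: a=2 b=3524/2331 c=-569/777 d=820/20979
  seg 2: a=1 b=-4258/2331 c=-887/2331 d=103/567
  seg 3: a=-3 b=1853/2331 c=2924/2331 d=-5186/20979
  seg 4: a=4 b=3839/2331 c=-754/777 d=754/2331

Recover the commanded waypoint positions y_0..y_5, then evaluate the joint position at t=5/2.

y_0 = S_0(0) = a_0 = 0
y_1 = S_1(0) = a_1 = 2
y_2 = S_2(0) = a_2 = 1
y_3 = S_3(0) = a_3 = -3
y_4 = S_4(0) = a_4 = 4
y_5 = S_4(1) = 5
t_q=5/2 is in segment 1 (τ=3/2); S_1(τ)=2851/1036

y_0=0 y_1=2 y_2=1 y_3=-3 y_4=4 y_5=5
S(5/2) = 2851/1036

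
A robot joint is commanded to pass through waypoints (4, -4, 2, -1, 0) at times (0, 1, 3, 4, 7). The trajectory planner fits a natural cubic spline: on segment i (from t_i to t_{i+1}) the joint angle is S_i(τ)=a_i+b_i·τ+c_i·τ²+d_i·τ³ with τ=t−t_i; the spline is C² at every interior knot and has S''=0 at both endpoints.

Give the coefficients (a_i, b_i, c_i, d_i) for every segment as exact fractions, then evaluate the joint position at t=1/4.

  seg 0: a=4 b=-7859/750 c=0 d=1859/750
  seg 1: a=-4 b=-1141/375 c=1859/250 d=-3311/1500
  seg 2: a=2 b=16/75 c=-726/125 d=973/375
  seg 3: a=-1 b=-1357/375 c=247/125 d=-247/1125
S(1/4) = 4541/3200

Δ: Δ0=-8, Δ1=3, Δ2=-3, Δ3=1/3
row 1: diag=6, rhs=66; c'=1/3, d'=11
row 2: denom=6−2·1/3=16/3; d'=(-36−2·11)/(16/3)=-87/8
row 3: denom=8−1·3/16=125/16; d'=(20−1·-87/8)/(125/16)=494/125
back: M3=494/125
back: M2=-87/8−3/16·494/125=-1452/125
back: M1=11−1/3·-1452/125=1859/125
M: M0=0, M1=1859/125, M2=-1452/125, M3=494/125, M4=0
seg 0: a=4, c=M0/2=0, d=(M1−M0)/(6·1)=1859/750, b=Δ0−h0·(2M0+M1)/6=-7859/750
seg 1: a=-4, c=M1/2=1859/250, d=(M2−M1)/(6·2)=-3311/1500, b=Δ1−h1·(2M1+M2)/6=-1141/375
seg 2: a=2, c=M2/2=-726/125, d=(M3−M2)/(6·1)=973/375, b=Δ2−h2·(2M2+M3)/6=16/75
seg 3: a=-1, c=M3/2=247/125, d=(M4−M3)/(6·3)=-247/1125, b=Δ3−h3·(2M3+M4)/6=-1357/375
t_q=1/4 → seg 0, τ=1/4; S=4+-7859/750·τ+0·τ²+1859/750·τ³=4541/3200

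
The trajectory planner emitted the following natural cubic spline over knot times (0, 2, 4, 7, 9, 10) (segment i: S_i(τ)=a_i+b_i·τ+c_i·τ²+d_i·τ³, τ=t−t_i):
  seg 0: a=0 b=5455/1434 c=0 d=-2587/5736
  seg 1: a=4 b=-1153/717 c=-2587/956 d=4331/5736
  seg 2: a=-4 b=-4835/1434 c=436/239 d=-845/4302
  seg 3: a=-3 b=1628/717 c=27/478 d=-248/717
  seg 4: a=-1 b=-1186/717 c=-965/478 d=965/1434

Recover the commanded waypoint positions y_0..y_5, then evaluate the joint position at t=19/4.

y_0 = S_0(0) = a_0 = 0
y_1 = S_1(0) = a_1 = 4
y_2 = S_2(0) = a_2 = -4
y_3 = S_3(0) = a_3 = -3
y_4 = S_4(0) = a_4 = -1
y_5 = S_4(1) = -4
t_q=19/4 is in segment 2 (τ=3/4); S_2(τ)=-170871/30592

y_0=0 y_1=4 y_2=-4 y_3=-3 y_4=-1 y_5=-4
S(19/4) = -170871/30592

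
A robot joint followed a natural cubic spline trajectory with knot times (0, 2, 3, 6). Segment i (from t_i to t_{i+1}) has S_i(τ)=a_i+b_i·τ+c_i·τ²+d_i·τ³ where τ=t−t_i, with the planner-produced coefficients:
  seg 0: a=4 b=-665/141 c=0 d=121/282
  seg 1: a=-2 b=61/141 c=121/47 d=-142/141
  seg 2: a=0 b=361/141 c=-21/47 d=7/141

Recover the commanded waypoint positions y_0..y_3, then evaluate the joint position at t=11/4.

y_0=4 y_1=-2 y_2=0 y_3=5
S(11/4) = -981/1504

y_0 = S_0(0) = a_0 = 4
y_1 = S_1(0) = a_1 = -2
y_2 = S_2(0) = a_2 = 0
y_3 = S_2(3) = 5
t_q=11/4 is in segment 1 (τ=3/4); S_1(τ)=-981/1504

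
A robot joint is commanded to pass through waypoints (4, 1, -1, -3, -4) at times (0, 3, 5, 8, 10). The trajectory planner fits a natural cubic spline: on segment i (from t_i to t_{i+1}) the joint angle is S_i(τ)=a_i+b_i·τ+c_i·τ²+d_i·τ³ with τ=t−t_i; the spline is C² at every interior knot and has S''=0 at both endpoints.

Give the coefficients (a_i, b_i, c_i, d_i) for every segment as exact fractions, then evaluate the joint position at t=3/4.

Δ: Δ0=-1, Δ1=-1, Δ2=-2/3, Δ3=-1/2
row 1: diag=10, rhs=0; c'=1/5, d'=0
row 2: denom=10−2·1/5=48/5; d'=(2−2·0)/(48/5)=5/24
row 3: denom=10−3·5/16=145/16; d'=(1−3·5/24)/(145/16)=6/145
back: M3=6/145
back: M2=5/24−5/16·6/145=17/87
back: M1=0−1/5·17/87=-17/435
M: M0=0, M1=-17/435, M2=17/87, M3=6/145, M4=0
seg 0: a=4, c=M0/2=0, d=(M1−M0)/(6·3)=-17/7830, b=Δ0−h0·(2M0+M1)/6=-853/870
seg 1: a=1, c=M1/2=-17/870, d=(M2−M1)/(6·2)=17/870, b=Δ1−h1·(2M1+M2)/6=-452/435
seg 2: a=-1, c=M2/2=17/174, d=(M3−M2)/(6·3)=-67/7830, b=Δ2−h2·(2M2+M3)/6=-128/145
seg 3: a=-3, c=M3/2=3/145, d=(M4−M3)/(6·2)=-1/290, b=Δ3−h3·(2M3+M4)/6=-153/290
t_q=3/4 → seg 0, τ=3/4; S=4+-853/870·τ+0·τ²+-17/7830·τ³=12115/3712

  seg 0: a=4 b=-853/870 c=0 d=-17/7830
  seg 1: a=1 b=-452/435 c=-17/870 d=17/870
  seg 2: a=-1 b=-128/145 c=17/174 d=-67/7830
  seg 3: a=-3 b=-153/290 c=3/145 d=-1/290
S(3/4) = 12115/3712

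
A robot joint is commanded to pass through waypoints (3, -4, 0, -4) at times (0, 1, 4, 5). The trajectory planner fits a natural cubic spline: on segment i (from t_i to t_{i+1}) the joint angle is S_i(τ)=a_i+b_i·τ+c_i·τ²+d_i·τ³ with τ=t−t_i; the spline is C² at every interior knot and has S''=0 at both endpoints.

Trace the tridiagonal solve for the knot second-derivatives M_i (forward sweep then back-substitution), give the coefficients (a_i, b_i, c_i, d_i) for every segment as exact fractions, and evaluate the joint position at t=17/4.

Δ: Δ0=-7, Δ1=4/3, Δ2=-4
row 1: diag=8, rhs=50; c'=3/8, d'=25/4
row 2: denom=8−3·3/8=55/8; d'=(-32−3·25/4)/(55/8)=-406/55
back: M2=-406/55
back: M1=25/4−3/8·-406/55=496/55
M: M0=0, M1=496/55, M2=-406/55, M3=0
seg 0: a=3, c=M0/2=0, d=(M1−M0)/(6·1)=248/165, b=Δ0−h0·(2M0+M1)/6=-1403/165
seg 1: a=-4, c=M1/2=248/55, d=(M2−M1)/(6·3)=-41/45, b=Δ1−h1·(2M1+M2)/6=-659/165
seg 2: a=0, c=M2/2=-203/55, d=(M3−M2)/(6·1)=203/165, b=Δ2−h2·(2M2+M3)/6=-254/165
t_q=17/4 → seg 2, τ=1/4; S=0+-254/165·τ+-203/55·τ²+203/165·τ³=-2099/3520

  seg 0: a=3 b=-1403/165 c=0 d=248/165
  seg 1: a=-4 b=-659/165 c=248/55 d=-41/45
  seg 2: a=0 b=-254/165 c=-203/55 d=203/165
S(17/4) = -2099/3520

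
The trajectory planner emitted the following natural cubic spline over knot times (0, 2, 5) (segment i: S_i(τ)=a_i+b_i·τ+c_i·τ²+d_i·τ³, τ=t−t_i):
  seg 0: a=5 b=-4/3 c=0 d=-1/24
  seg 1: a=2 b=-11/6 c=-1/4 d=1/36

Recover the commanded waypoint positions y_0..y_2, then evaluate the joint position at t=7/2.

y_0=5 y_1=2 y_2=-5
S(7/2) = -39/32

y_0 = S_0(0) = a_0 = 5
y_1 = S_1(0) = a_1 = 2
y_2 = S_1(3) = -5
t_q=7/2 is in segment 1 (τ=3/2); S_1(τ)=-39/32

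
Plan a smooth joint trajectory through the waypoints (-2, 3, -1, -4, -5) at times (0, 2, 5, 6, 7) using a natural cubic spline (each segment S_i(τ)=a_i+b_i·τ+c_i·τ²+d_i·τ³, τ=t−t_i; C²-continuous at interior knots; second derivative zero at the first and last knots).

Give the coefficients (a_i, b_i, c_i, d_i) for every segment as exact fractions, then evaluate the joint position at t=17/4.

Δ: Δ0=5/2, Δ1=-4/3, Δ2=-3, Δ3=-1
row 1: diag=10, rhs=-23; c'=3/10, d'=-23/10
row 2: denom=8−3·3/10=71/10; d'=(-10−3·-23/10)/(71/10)=-31/71
row 3: denom=4−1·10/71=274/71; d'=(12−1·-31/71)/(274/71)=883/274
back: M3=883/274
back: M2=-31/71−10/71·883/274=-122/137
back: M1=-23/10−3/10·-122/137=-557/274
M: M0=0, M1=-557/274, M2=-122/137, M3=883/274, M4=0
seg 0: a=-2, c=M0/2=0, d=(M1−M0)/(6·2)=-557/3288, b=Δ0−h0·(2M0+M1)/6=1306/411
seg 1: a=3, c=M1/2=-557/548, d=(M2−M1)/(6·3)=313/4932, b=Δ1−h1·(2M1+M2)/6=941/822
seg 2: a=-1, c=M2/2=-61/137, d=(M3−M2)/(6·1)=1127/1644, b=Δ2−h2·(2M2+M3)/6=-5327/1644
seg 3: a=-4, c=M3/2=883/548, d=(M4−M3)/(6·1)=-883/1644, b=Δ3−h3·(2M3+M4)/6=-1705/822
t_q=17/4 → seg 1, τ=9/4; S=3+941/822·τ+-557/548·τ²+313/4932·τ³=40437/35072

  seg 0: a=-2 b=1306/411 c=0 d=-557/3288
  seg 1: a=3 b=941/822 c=-557/548 d=313/4932
  seg 2: a=-1 b=-5327/1644 c=-61/137 d=1127/1644
  seg 3: a=-4 b=-1705/822 c=883/548 d=-883/1644
S(17/4) = 40437/35072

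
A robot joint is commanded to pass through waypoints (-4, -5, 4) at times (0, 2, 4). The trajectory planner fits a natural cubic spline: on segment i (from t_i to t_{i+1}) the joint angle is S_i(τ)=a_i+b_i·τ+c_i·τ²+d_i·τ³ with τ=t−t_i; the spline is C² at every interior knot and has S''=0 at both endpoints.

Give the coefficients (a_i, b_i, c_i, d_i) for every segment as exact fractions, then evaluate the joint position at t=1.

Δ: Δ0=-1/2, Δ1=9/2
row 1: diag=8, rhs=30; c'=1/4, d'=15/4
back: M1=15/4
M: M0=0, M1=15/4, M2=0
seg 0: a=-4, c=M0/2=0, d=(M1−M0)/(6·2)=5/16, b=Δ0−h0·(2M0+M1)/6=-7/4
seg 1: a=-5, c=M1/2=15/8, d=(M2−M1)/(6·2)=-5/16, b=Δ1−h1·(2M1+M2)/6=2
t_q=1 → seg 0, τ=1; S=-4+-7/4·τ+0·τ²+5/16·τ³=-87/16

  seg 0: a=-4 b=-7/4 c=0 d=5/16
  seg 1: a=-5 b=2 c=15/8 d=-5/16
S(1) = -87/16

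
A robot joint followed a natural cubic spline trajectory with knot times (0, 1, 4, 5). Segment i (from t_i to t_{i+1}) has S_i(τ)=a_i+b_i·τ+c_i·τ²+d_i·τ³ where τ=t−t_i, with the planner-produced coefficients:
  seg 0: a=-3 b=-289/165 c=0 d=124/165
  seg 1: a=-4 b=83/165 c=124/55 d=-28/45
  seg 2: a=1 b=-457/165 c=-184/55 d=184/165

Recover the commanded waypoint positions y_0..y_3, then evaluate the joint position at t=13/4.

y_0=-3 y_1=-4 y_2=1 y_3=-4
S(13/4) = 1283/880

y_0 = S_0(0) = a_0 = -3
y_1 = S_1(0) = a_1 = -4
y_2 = S_2(0) = a_2 = 1
y_3 = S_2(1) = -4
t_q=13/4 is in segment 1 (τ=9/4); S_1(τ)=1283/880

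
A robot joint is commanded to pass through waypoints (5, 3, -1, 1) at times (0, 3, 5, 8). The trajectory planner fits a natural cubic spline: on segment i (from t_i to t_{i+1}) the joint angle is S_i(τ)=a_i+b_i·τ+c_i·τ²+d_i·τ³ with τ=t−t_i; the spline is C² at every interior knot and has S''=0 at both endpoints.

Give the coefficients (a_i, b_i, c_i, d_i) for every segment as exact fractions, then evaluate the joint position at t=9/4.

  seg 0: a=5 b=-1/12 c=0 d=-7/108
  seg 1: a=3 b=-11/6 c=-7/12 d=1/4
  seg 2: a=-1 b=-7/6 c=11/12 d=-11/108
S(9/4) = 1043/256

Δ: Δ0=-2/3, Δ1=-2, Δ2=2/3
row 1: diag=10, rhs=-8; c'=1/5, d'=-4/5
row 2: denom=10−2·1/5=48/5; d'=(16−2·-4/5)/(48/5)=11/6
back: M2=11/6
back: M1=-4/5−1/5·11/6=-7/6
M: M0=0, M1=-7/6, M2=11/6, M3=0
seg 0: a=5, c=M0/2=0, d=(M1−M0)/(6·3)=-7/108, b=Δ0−h0·(2M0+M1)/6=-1/12
seg 1: a=3, c=M1/2=-7/12, d=(M2−M1)/(6·2)=1/4, b=Δ1−h1·(2M1+M2)/6=-11/6
seg 2: a=-1, c=M2/2=11/12, d=(M3−M2)/(6·3)=-11/108, b=Δ2−h2·(2M2+M3)/6=-7/6
t_q=9/4 → seg 0, τ=9/4; S=5+-1/12·τ+0·τ²+-7/108·τ³=1043/256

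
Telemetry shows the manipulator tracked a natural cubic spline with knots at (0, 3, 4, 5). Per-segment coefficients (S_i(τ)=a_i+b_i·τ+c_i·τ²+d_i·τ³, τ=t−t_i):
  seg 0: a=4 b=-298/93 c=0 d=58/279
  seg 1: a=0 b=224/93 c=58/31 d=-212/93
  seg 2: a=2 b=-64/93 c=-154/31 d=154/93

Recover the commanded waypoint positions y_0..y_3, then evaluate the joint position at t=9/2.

y_0=4 y_1=0 y_2=2 y_3=-2
S(9/2) = 77/124

y_0 = S_0(0) = a_0 = 4
y_1 = S_1(0) = a_1 = 0
y_2 = S_2(0) = a_2 = 2
y_3 = S_2(1) = -2
t_q=9/2 is in segment 2 (τ=1/2); S_2(τ)=77/124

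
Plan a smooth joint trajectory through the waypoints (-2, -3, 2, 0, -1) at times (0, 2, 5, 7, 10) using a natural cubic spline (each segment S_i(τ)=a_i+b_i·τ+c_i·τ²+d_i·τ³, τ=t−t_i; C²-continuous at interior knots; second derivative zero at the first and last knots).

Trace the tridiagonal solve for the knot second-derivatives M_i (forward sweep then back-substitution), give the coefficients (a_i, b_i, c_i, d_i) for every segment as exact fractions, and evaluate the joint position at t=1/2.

Δ: Δ0=-1/2, Δ1=5/3, Δ2=-1, Δ3=-1/3
row 1: diag=10, rhs=13; c'=3/10, d'=13/10
row 2: denom=10−3·3/10=91/10; d'=(-16−3·13/10)/(91/10)=-199/91
row 3: denom=10−2·20/91=870/91; d'=(4−2·-199/91)/(870/91)=127/145
back: M3=127/145
back: M2=-199/91−20/91·127/145=-69/29
back: M1=13/10−3/10·-69/29=292/145
M: M0=0, M1=292/145, M2=-69/29, M3=127/145, M4=0
seg 0: a=-2, c=M0/2=0, d=(M1−M0)/(6·2)=73/435, b=Δ0−h0·(2M0+M1)/6=-1019/870
seg 1: a=-3, c=M1/2=146/145, d=(M2−M1)/(6·3)=-637/2610, b=Δ1−h1·(2M1+M2)/6=733/870
seg 2: a=2, c=M2/2=-69/58, d=(M3−M2)/(6·2)=118/435, b=Δ2−h2·(2M2+M3)/6=128/435
seg 3: a=0, c=M3/2=127/290, d=(M4−M3)/(6·3)=-127/2610, b=Δ3−h3·(2M3+M4)/6=-526/435
t_q=1/2 → seg 0, τ=1/2; S=-2+-1019/870·τ+0·τ²+73/435·τ³=-595/232

  seg 0: a=-2 b=-1019/870 c=0 d=73/435
  seg 1: a=-3 b=733/870 c=146/145 d=-637/2610
  seg 2: a=2 b=128/435 c=-69/58 d=118/435
  seg 3: a=0 b=-526/435 c=127/290 d=-127/2610
S(1/2) = -595/232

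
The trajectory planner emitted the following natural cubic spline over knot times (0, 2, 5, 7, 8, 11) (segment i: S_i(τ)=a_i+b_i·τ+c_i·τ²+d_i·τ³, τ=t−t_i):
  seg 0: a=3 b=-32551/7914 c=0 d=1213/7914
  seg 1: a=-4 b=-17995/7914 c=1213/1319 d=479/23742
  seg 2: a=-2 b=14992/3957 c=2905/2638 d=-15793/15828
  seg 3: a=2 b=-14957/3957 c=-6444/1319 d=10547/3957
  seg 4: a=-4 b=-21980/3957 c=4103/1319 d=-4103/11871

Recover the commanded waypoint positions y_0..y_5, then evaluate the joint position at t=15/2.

y_0 = S_0(0) = a_0 = 3
y_1 = S_1(0) = a_1 = -4
y_2 = S_2(0) = a_2 = -2
y_3 = S_3(0) = a_3 = 2
y_4 = S_4(0) = a_4 = -4
y_5 = S_4(3) = -2
t_q=15/2 is in segment 3 (τ=1/2); S_3(τ)=-8211/10552

y_0=3 y_1=-4 y_2=-2 y_3=2 y_4=-4 y_5=-2
S(15/2) = -8211/10552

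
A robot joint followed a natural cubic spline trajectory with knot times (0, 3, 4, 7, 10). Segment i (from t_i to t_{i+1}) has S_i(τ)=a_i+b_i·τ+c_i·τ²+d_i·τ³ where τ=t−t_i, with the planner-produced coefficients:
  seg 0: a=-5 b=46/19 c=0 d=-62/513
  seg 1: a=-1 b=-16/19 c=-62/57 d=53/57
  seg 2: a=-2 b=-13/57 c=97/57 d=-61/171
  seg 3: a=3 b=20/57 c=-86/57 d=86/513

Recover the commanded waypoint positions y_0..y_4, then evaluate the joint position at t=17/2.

y_0=-5 y_1=-1 y_2=-2 y_3=3 y_4=-5
S(17/2) = 53/76

y_0 = S_0(0) = a_0 = -5
y_1 = S_1(0) = a_1 = -1
y_2 = S_2(0) = a_2 = -2
y_3 = S_3(0) = a_3 = 3
y_4 = S_3(3) = -5
t_q=17/2 is in segment 3 (τ=3/2); S_3(τ)=53/76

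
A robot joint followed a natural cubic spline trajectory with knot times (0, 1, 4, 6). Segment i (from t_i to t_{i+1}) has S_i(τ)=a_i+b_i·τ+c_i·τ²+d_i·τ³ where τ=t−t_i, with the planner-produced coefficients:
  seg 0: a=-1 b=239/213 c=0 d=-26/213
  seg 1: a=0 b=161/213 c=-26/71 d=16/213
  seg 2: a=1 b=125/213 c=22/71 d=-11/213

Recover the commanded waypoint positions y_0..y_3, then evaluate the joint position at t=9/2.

y_0 = S_0(0) = a_0 = -1
y_1 = S_1(0) = a_1 = 0
y_2 = S_2(0) = a_2 = 1
y_3 = S_2(2) = 3
t_q=9/2 is in segment 2 (τ=1/2); S_2(τ)=775/568

y_0=-1 y_1=0 y_2=1 y_3=3
S(9/2) = 775/568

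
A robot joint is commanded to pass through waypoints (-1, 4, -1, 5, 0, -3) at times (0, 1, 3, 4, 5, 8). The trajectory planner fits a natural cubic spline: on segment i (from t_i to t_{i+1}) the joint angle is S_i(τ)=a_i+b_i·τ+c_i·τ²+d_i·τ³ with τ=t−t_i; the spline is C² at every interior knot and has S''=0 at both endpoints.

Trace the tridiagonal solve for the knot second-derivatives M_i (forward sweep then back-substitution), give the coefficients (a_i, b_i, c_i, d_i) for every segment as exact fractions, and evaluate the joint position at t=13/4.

Δ: Δ0=5, Δ1=-5/2, Δ2=6, Δ3=-5, Δ4=-1
row 1: diag=6, rhs=-45; c'=1/3, d'=-15/2
row 2: denom=6−2·1/3=16/3; d'=(51−2·-15/2)/(16/3)=99/8
row 3: denom=4−1·3/16=61/16; d'=(-66−1·99/8)/(61/16)=-1254/61
row 4: denom=8−1·16/61=472/61; d'=(24−1·-1254/61)/(472/61)=1359/236
back: M4=1359/236
back: M3=-1254/61−16/61·1359/236=-1302/59
back: M2=99/8−3/16·-1302/59=3897/236
back: M1=-15/2−1/3·3897/236=-3069/236
M: M0=0, M1=-3069/236, M2=3897/236, M3=-1302/59, M4=1359/236, M5=0
seg 0: a=-1, c=M0/2=0, d=(M1−M0)/(6·1)=-1023/472, b=Δ0−h0·(2M0+M1)/6=3383/472
seg 1: a=4, c=M1/2=-3069/472, d=(M2−M1)/(6·2)=1161/472, b=Δ1−h1·(2M1+M2)/6=157/236
seg 2: a=-1, c=M2/2=3897/472, d=(M3−M2)/(6·1)=-3035/472, b=Δ2−h2·(2M2+M3)/6=985/236
seg 3: a=5, c=M3/2=-651/59, d=(M4−M3)/(6·1)=2189/472, b=Δ3−h3·(2M3+M4)/6=659/472
seg 4: a=0, c=M4/2=1359/472, d=(M5−M4)/(6·3)=-151/472, b=Δ4−h4·(2M4+M5)/6=-1595/236
t_q=13/4 → seg 2, τ=1/4; S=-1+985/236·τ+3897/472·τ²+-3035/472·τ³=235/512

  seg 0: a=-1 b=3383/472 c=0 d=-1023/472
  seg 1: a=4 b=157/236 c=-3069/472 d=1161/472
  seg 2: a=-1 b=985/236 c=3897/472 d=-3035/472
  seg 3: a=5 b=659/472 c=-651/59 d=2189/472
  seg 4: a=0 b=-1595/236 c=1359/472 d=-151/472
S(13/4) = 235/512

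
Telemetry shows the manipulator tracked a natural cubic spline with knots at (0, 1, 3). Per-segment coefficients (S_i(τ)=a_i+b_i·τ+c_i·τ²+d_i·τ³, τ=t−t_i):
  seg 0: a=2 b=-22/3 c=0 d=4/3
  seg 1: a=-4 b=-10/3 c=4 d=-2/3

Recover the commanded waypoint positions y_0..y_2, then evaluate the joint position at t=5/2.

y_0=2 y_1=-4 y_2=0
S(5/2) = -9/4

y_0 = S_0(0) = a_0 = 2
y_1 = S_1(0) = a_1 = -4
y_2 = S_1(2) = 0
t_q=5/2 is in segment 1 (τ=3/2); S_1(τ)=-9/4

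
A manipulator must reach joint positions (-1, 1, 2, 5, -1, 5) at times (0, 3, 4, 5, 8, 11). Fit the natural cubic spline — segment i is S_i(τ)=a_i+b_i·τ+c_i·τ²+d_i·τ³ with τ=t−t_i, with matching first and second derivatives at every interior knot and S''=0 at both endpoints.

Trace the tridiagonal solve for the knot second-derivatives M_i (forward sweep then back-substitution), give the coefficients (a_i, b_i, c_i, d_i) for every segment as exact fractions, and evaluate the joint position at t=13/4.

  seg 0: a=-1 b=712/867 c=0 d=-134/7803
  seg 1: a=1 b=310/867 c=-134/867 d=691/867
  seg 2: a=2 b=705/289 c=1939/867 d=-1453/867
  seg 3: a=5 b=1634/867 c=-2420/867 d=3892/7803
  seg 4: a=-1 b=-1210/867 c=1472/867 d=-1472/7803
S(13/4) = 20201/18496

Δ: Δ0=2/3, Δ1=1, Δ2=3, Δ3=-2, Δ4=2
row 1: diag=8, rhs=2; c'=1/8, d'=1/4
row 2: denom=4−1·1/8=31/8; d'=(12−1·1/4)/(31/8)=94/31
row 3: denom=8−1·8/31=240/31; d'=(-30−1·94/31)/(240/31)=-64/15
row 4: denom=12−3·31/80=867/80; d'=(24−3·-64/15)/(867/80)=2944/867
back: M4=2944/867
back: M3=-64/15−31/80·2944/867=-4840/867
back: M2=94/31−8/31·-4840/867=3878/867
back: M1=1/4−1/8·3878/867=-268/867
M: M0=0, M1=-268/867, M2=3878/867, M3=-4840/867, M4=2944/867, M5=0
seg 0: a=-1, c=M0/2=0, d=(M1−M0)/(6·3)=-134/7803, b=Δ0−h0·(2M0+M1)/6=712/867
seg 1: a=1, c=M1/2=-134/867, d=(M2−M1)/(6·1)=691/867, b=Δ1−h1·(2M1+M2)/6=310/867
seg 2: a=2, c=M2/2=1939/867, d=(M3−M2)/(6·1)=-1453/867, b=Δ2−h2·(2M2+M3)/6=705/289
seg 3: a=5, c=M3/2=-2420/867, d=(M4−M3)/(6·3)=3892/7803, b=Δ3−h3·(2M3+M4)/6=1634/867
seg 4: a=-1, c=M4/2=1472/867, d=(M5−M4)/(6·3)=-1472/7803, b=Δ4−h4·(2M4+M5)/6=-1210/867
t_q=13/4 → seg 1, τ=1/4; S=1+310/867·τ+-134/867·τ²+691/867·τ³=20201/18496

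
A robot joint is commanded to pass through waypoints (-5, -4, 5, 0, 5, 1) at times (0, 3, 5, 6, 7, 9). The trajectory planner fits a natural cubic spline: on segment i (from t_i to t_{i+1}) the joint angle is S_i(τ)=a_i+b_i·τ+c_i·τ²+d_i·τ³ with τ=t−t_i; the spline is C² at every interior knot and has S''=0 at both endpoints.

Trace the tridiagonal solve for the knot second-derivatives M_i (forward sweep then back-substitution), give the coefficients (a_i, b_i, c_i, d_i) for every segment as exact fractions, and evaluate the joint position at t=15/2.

Δ: Δ0=1/3, Δ1=9/2, Δ2=-5, Δ3=5, Δ4=-2
row 1: diag=10, rhs=25; c'=1/5, d'=5/2
row 2: denom=6−2·1/5=28/5; d'=(-57−2·5/2)/(28/5)=-155/14
row 3: denom=4−1·5/28=107/28; d'=(60−1·-155/14)/(107/28)=1990/107
row 4: denom=6−1·28/107=614/107; d'=(-42−1·1990/107)/(614/107)=-3242/307
back: M4=-3242/307
back: M3=1990/107−28/107·-3242/307=6558/307
back: M2=-155/14−5/28·6558/307=-4570/307
back: M1=5/2−1/5·-4570/307=3363/614
M: M0=0, M1=3363/614, M2=-4570/307, M3=6558/307, M4=-3242/307, M5=0
seg 0: a=-5, c=M0/2=0, d=(M1−M0)/(6·3)=1121/3684, b=Δ0−h0·(2M0+M1)/6=-8861/3684
seg 1: a=-4, c=M1/2=3363/1228, d=(M2−M1)/(6·2)=-12503/7368, b=Δ1−h1·(2M1+M2)/6=10703/1842
seg 2: a=5, c=M2/2=-2285/307, d=(M3−M2)/(6·1)=5564/921, b=Δ2−h2·(2M2+M3)/6=-3314/921
seg 3: a=0, c=M3/2=3279/307, d=(M4−M3)/(6·1)=-4900/921, b=Δ3−h3·(2M3+M4)/6=-332/921
seg 4: a=5, c=M4/2=-1621/307, d=(M5−M4)/(6·2)=1621/1842, b=Δ4−h4·(2M4+M5)/6=4642/921
t_q=15/2 → seg 4, τ=1/2; S=5+4642/921·τ+-1621/307·τ²+1621/1842·τ³=30995/4912

  seg 0: a=-5 b=-8861/3684 c=0 d=1121/3684
  seg 1: a=-4 b=10703/1842 c=3363/1228 d=-12503/7368
  seg 2: a=5 b=-3314/921 c=-2285/307 d=5564/921
  seg 3: a=0 b=-332/921 c=3279/307 d=-4900/921
  seg 4: a=5 b=4642/921 c=-1621/307 d=1621/1842
S(15/2) = 30995/4912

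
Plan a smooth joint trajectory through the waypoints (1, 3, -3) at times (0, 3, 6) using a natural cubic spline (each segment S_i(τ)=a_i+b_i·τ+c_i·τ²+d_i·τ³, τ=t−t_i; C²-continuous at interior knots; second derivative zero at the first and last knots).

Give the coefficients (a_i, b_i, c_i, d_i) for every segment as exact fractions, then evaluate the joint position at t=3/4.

Δ: Δ0=2/3, Δ1=-2
row 1: diag=12, rhs=-16; c'=1/4, d'=-4/3
back: M1=-4/3
M: M0=0, M1=-4/3, M2=0
seg 0: a=1, c=M0/2=0, d=(M1−M0)/(6·3)=-2/27, b=Δ0−h0·(2M0+M1)/6=4/3
seg 1: a=3, c=M1/2=-2/3, d=(M2−M1)/(6·3)=2/27, b=Δ1−h1·(2M1+M2)/6=-2/3
t_q=3/4 → seg 0, τ=3/4; S=1+4/3·τ+0·τ²+-2/27·τ³=63/32

  seg 0: a=1 b=4/3 c=0 d=-2/27
  seg 1: a=3 b=-2/3 c=-2/3 d=2/27
S(3/4) = 63/32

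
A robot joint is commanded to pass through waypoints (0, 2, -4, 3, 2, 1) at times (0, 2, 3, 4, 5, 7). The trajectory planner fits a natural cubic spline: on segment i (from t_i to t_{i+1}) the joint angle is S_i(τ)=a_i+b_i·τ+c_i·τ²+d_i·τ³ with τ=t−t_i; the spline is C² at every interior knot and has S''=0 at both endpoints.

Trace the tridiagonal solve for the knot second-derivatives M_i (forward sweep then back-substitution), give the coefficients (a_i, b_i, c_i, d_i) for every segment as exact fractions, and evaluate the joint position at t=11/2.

Δ: Δ0=1, Δ1=-6, Δ2=7, Δ3=-1, Δ4=-1/2
row 1: diag=6, rhs=-42; c'=1/6, d'=-7
row 2: denom=4−1·1/6=23/6; d'=(78−1·-7)/(23/6)=510/23
row 3: denom=4−1·6/23=86/23; d'=(-48−1·510/23)/(86/23)=-807/43
row 4: denom=6−1·23/86=493/86; d'=(3−1·-807/43)/(493/86)=1872/493
back: M4=1872/493
back: M3=-807/43−23/86·1872/493=-9753/493
back: M2=510/23−6/23·-9753/493=13476/493
back: M1=-7−1/6·13476/493=-5697/493
M: M0=0, M1=-5697/493, M2=13476/493, M3=-9753/493, M4=1872/493, M5=0
seg 0: a=0, c=M0/2=0, d=(M1−M0)/(6·2)=-1899/1972, b=Δ0−h0·(2M0+M1)/6=2392/493
seg 1: a=2, c=M1/2=-5697/986, d=(M2−M1)/(6·1)=6391/986, b=Δ1−h1·(2M1+M2)/6=-3305/493
seg 2: a=-4, c=M2/2=6738/493, d=(M3−M2)/(6·1)=-267/34, b=Δ2−h2·(2M2+M3)/6=1169/986
seg 3: a=3, c=M3/2=-9753/986, d=(M4−M3)/(6·1)=3875/986, b=Δ3−h3·(2M3+M4)/6=2446/493
seg 4: a=2, c=M4/2=936/493, d=(M5−M4)/(6·2)=-156/493, b=Δ4−h4·(2M4+M5)/6=-2989/986
t_q=11/2 → seg 4, τ=1/2; S=2+-2989/986·τ+936/493·τ²+-156/493·τ³=1813/1972

  seg 0: a=0 b=2392/493 c=0 d=-1899/1972
  seg 1: a=2 b=-3305/493 c=-5697/986 d=6391/986
  seg 2: a=-4 b=1169/986 c=6738/493 d=-267/34
  seg 3: a=3 b=2446/493 c=-9753/986 d=3875/986
  seg 4: a=2 b=-2989/986 c=936/493 d=-156/493
S(11/2) = 1813/1972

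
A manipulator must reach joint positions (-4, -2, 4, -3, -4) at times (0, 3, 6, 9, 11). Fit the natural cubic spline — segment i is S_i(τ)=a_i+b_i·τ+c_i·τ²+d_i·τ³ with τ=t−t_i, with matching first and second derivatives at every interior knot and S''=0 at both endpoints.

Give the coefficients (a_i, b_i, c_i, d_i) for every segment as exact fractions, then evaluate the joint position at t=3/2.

Δ: Δ0=2/3, Δ1=2, Δ2=-7/3, Δ3=-1/2
row 1: diag=12, rhs=8; c'=1/4, d'=2/3
row 2: denom=12−3·1/4=45/4; d'=(-26−3·2/3)/(45/4)=-112/45
row 3: denom=10−3·4/15=46/5; d'=(11−3·-112/45)/(46/5)=277/138
back: M3=277/138
back: M2=-112/45−4/15·277/138=-626/207
back: M1=2/3−1/4·-626/207=589/414
M: M0=0, M1=589/414, M2=-626/207, M3=277/138, M4=0
seg 0: a=-4, c=M0/2=0, d=(M1−M0)/(6·3)=589/7452, b=Δ0−h0·(2M0+M1)/6=-37/828
seg 1: a=-2, c=M1/2=589/828, d=(M2−M1)/(6·3)=-1841/7452, b=Δ1−h1·(2M1+M2)/6=865/414
seg 2: a=4, c=M2/2=-313/207, d=(M3−M2)/(6·3)=2083/7452, b=Δ2−h2·(2M2+M3)/6=-259/828
seg 3: a=-3, c=M3/2=277/276, d=(M4−M3)/(6·2)=-277/1656, b=Δ3−h3·(2M3+M4)/6=-761/414
t_q=3/2 → seg 0, τ=3/2; S=-4+-37/828·τ+0·τ²+589/7452·τ³=-2797/736

  seg 0: a=-4 b=-37/828 c=0 d=589/7452
  seg 1: a=-2 b=865/414 c=589/828 d=-1841/7452
  seg 2: a=4 b=-259/828 c=-313/207 d=2083/7452
  seg 3: a=-3 b=-761/414 c=277/276 d=-277/1656
S(3/2) = -2797/736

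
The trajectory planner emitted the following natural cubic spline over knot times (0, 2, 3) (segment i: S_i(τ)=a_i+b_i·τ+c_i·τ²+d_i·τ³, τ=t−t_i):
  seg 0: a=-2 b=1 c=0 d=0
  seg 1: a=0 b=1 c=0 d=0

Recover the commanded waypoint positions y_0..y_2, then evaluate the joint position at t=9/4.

y_0=-2 y_1=0 y_2=1
S(9/4) = 1/4

y_0 = S_0(0) = a_0 = -2
y_1 = S_1(0) = a_1 = 0
y_2 = S_1(1) = 1
t_q=9/4 is in segment 1 (τ=1/4); S_1(τ)=1/4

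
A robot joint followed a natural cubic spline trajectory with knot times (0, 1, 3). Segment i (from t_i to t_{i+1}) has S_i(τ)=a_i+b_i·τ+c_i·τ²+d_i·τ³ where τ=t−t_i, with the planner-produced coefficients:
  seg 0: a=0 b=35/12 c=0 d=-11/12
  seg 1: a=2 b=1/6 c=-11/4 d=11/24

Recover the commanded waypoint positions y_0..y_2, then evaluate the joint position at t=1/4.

y_0=0 y_1=2 y_2=-5
S(1/4) = 183/256

y_0 = S_0(0) = a_0 = 0
y_1 = S_1(0) = a_1 = 2
y_2 = S_1(2) = -5
t_q=1/4 is in segment 0 (τ=1/4); S_0(τ)=183/256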